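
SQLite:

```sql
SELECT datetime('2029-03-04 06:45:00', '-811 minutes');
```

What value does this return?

811 minutes = 13h 31m; -811 minutes from 2029-03-04 06:45:00 is 2029-03-03 17:14:00 (crosses midnight).

2029-03-03 17:14:00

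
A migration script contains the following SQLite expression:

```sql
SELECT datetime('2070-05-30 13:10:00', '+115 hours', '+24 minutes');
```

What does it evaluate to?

+115 hours from 2070-05-30 13:10:00 is 2070-06-04 08:10:00 (crosses midnight).
+24 minutes from 2070-06-04 08:10:00 is 2070-06-04 08:34:00.

2070-06-04 08:34:00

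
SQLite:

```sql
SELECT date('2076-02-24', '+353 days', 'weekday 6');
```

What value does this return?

2077-02-13

Applying '+353 days' to 2076-02-24: counting 353 days forward gives 2077-02-11.
`weekday 6` advances to the next Saturday; 2077-02-11 is a Thursday, so it moves forward to 2077-02-13.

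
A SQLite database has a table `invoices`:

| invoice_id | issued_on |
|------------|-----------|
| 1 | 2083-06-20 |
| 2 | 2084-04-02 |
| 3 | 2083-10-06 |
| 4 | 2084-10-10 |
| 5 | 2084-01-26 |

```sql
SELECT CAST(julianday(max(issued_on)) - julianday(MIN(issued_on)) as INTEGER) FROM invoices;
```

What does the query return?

478

MIN = 2083-06-20, MAX = 2084-10-10.
10 days remain in June 2083 after the 20th (30 − 20).
Full months from July 2083 through September 2084 contribute their day counts.
Then 10 days into October 2084.
Total: 10 + 31 + 31 + 30 + 31 + 30 + 31 + 31 + 29 + 31 + 30 + 31 + 30 + 31 + 31 + 30 + 10 = 478.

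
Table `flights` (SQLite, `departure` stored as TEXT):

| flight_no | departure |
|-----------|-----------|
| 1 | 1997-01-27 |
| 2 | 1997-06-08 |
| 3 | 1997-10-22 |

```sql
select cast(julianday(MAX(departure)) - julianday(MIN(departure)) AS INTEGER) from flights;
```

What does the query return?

MIN = 1997-01-27, MAX = 1997-10-22.
4 days remain in January 1997 after the 27th (31 − 27).
Full months from February 1997 through September 1997 contribute their day counts.
Then 22 days into October 1997.
Total: 4 + 28 + 31 + 30 + 31 + 30 + 31 + 31 + 30 + 22 = 268.

268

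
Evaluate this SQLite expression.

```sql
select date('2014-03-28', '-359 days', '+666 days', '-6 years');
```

Applying '-359 days' to 2014-03-28: counting 359 days back gives 2013-04-03.
Applying '+666 days' to 2013-04-03: counting 666 days forward gives 2015-01-29.
Adding -6 years to 2015-01-29 gives 2009-01-29.

2009-01-29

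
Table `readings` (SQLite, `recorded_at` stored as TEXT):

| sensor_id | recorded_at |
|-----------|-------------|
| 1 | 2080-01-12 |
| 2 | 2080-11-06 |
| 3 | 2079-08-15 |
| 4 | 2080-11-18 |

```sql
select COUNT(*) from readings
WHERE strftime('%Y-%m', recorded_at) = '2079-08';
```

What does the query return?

1

Rows with year-month 2079-08: 2079-08-15 → 1.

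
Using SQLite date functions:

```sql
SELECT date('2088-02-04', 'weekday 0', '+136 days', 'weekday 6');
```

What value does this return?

2088-06-26

`weekday 0` advances to the next Sunday; 2088-02-04 is a Wednesday, so it moves forward to 2088-02-08.
Applying '+136 days' to 2088-02-08: counting 136 days forward gives 2088-06-23.
`weekday 6` advances to the next Saturday; 2088-06-23 is a Wednesday, so it moves forward to 2088-06-26.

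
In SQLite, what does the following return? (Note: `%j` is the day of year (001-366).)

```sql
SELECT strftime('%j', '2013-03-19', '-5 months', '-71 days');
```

222

First apply '-5 months', '-71 days': 2013-03-19 → 2012-08-09.
Day-of-year for 2012-08-09: days since 2012-01-01 inclusive = 222, zero-padded to 222.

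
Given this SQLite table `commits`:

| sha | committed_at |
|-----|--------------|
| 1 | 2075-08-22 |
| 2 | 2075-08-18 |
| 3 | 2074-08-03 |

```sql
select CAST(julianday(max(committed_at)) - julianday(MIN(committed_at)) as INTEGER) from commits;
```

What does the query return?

384

MIN = 2074-08-03, MAX = 2075-08-22.
28 days remain in August 2074 after the 3rd (31 − 3).
Full months from September 2074 through July 2075 contribute their day counts.
Then 22 days into August 2075.
Total: 28 + 30 + 31 + 30 + 31 + 31 + 28 + 31 + 30 + 31 + 30 + 31 + 22 = 384.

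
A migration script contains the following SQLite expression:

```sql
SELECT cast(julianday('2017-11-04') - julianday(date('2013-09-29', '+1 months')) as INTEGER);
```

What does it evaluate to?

1467

Adding +1 month to 2013-09-29 gives 2013-10-29.
2 days remain in October 2013 after the 29th (31 − 29).
Full months from November 2013 through October 2017 contribute their day counts.
Then 4 days into November 2017.
Total: 2 + 30 + 31 + 31 + 28 + 31 + 30 + 31 + 30 + 31 + 31 + 30 + 31 + 30 + 31 + 31 + 28 + 31 + 30 + 31 + 30 + 31 + 31 + 30 + 31 + 30 + 31 + 31 + 29 + 31 + 30 + 31 + 30 + 31 + 31 + 30 + 31 + 30 + 31 + 31 + 28 + 31 + 30 + 31 + 30 + 31 + 31 + 30 + 31 + 4 = 1467.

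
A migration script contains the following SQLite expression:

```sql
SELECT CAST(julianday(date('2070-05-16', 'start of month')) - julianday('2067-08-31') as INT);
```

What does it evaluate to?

974

`start of month` rewinds 2070-05-16 to 2070-05-01.
0 days remain in August 2067 after the 31st (31 − 31).
Full months from September 2067 through April 2070 contribute their day counts.
Then 1 day into May 2070.
Total: 0 + 30 + 31 + 30 + 31 + 31 + 29 + 31 + 30 + 31 + 30 + 31 + 31 + 30 + 31 + 30 + 31 + 31 + 28 + 31 + 30 + 31 + 30 + 31 + 31 + 30 + 31 + 30 + 31 + 31 + 28 + 31 + 30 + 1 = 974.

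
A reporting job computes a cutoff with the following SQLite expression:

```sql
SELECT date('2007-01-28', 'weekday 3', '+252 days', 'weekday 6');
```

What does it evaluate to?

2007-10-13

`weekday 3` advances to the next Wednesday; 2007-01-28 is a Sunday, so it moves forward to 2007-01-31.
Applying '+252 days' to 2007-01-31: counting 252 days forward gives 2007-10-10.
`weekday 6` advances to the next Saturday; 2007-10-10 is a Wednesday, so it moves forward to 2007-10-13.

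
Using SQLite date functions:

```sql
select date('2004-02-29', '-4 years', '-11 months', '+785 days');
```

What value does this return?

Adding -4 years to 2004-02-29 gives 2000-02-29.
Adding -11 months to 2000-02-29 gives 1999-03-29.
Applying '+785 days' to 1999-03-29: counting 785 days forward gives 2001-05-22.

2001-05-22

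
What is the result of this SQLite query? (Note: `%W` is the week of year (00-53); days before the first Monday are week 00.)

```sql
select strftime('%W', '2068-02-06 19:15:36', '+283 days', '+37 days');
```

First apply '+283 days', '+37 days': 2068-02-06 19:15:36 → 2068-12-22 19:15:36.
2068-12-22 is a Saturday. SQLite's %W counts Mondays since the year started; the result is 51.

51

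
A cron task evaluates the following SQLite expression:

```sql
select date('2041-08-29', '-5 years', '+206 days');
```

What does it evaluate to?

Adding -5 years to 2041-08-29 gives 2036-08-29.
Applying '+206 days' to 2036-08-29: counting 206 days forward gives 2037-03-23.

2037-03-23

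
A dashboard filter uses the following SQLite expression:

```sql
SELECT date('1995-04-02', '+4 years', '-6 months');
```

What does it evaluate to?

Adding +4 years to 1995-04-02 gives 1999-04-02.
Adding -6 months to 1999-04-02 gives 1998-10-02.

1998-10-02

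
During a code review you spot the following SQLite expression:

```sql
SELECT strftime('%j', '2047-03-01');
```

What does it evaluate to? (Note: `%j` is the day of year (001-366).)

Day-of-year for 2047-03-01: days since 2047-01-01 inclusive = 60, zero-padded to 060.

060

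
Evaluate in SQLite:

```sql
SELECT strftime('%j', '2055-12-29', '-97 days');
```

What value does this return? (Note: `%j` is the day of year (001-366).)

First apply '-97 days': 2055-12-29 → 2055-09-23.
Day-of-year for 2055-09-23: days since 2055-01-01 inclusive = 266, zero-padded to 266.

266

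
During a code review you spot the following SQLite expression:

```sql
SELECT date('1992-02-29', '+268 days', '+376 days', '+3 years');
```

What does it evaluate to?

Applying '+268 days' to 1992-02-29: counting 268 days forward gives 1992-11-23.
Applying '+376 days' to 1992-11-23: counting 376 days forward gives 1993-12-04.
Adding +3 years to 1993-12-04 gives 1996-12-04.

1996-12-04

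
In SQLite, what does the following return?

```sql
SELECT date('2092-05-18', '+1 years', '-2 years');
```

2091-05-18

Adding +1 year to 2092-05-18 gives 2093-05-18.
Adding -2 years to 2093-05-18 gives 2091-05-18.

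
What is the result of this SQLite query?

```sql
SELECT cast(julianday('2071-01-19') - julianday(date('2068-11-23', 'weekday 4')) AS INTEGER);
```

`weekday 4` advances to the next Thursday; 2068-11-23 is a Friday, so it moves forward to 2068-11-29.
1 day remains in November 2068 after the 29th (30 − 29).
Full months from December 2068 through December 2070 contribute their day counts.
Then 19 days into January 2071.
Total: 1 + 31 + 31 + 28 + 31 + 30 + 31 + 30 + 31 + 31 + 30 + 31 + 30 + 31 + 31 + 28 + 31 + 30 + 31 + 30 + 31 + 31 + 30 + 31 + 30 + 31 + 19 = 781.

781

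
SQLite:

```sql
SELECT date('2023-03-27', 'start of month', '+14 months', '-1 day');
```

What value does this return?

2024-04-30

`start of month` rewinds 2023-03-27 to 2023-03-01.
Adding +14 months to 2023-03-01 gives 2024-05-01.
Going back 1 day from 2024-05-01 reaches 2024-04-30 (last day of April, 30 days).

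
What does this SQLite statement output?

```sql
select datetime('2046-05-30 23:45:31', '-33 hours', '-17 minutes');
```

-33 hours from 2046-05-30 23:45:31 is 2046-05-29 14:45:31 (crosses midnight).
-17 minutes from 2046-05-29 14:45:31 is 2046-05-29 14:28:31.

2046-05-29 14:28:31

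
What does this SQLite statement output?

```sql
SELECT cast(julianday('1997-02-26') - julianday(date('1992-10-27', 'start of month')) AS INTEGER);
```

`start of month` rewinds 1992-10-27 to 1992-10-01.
30 days remain in October 1992 after the 1st (31 − 1).
Full months from November 1992 through January 1997 contribute their day counts.
Then 26 days into February 1997.
Total: 30 + 30 + 31 + 31 + 28 + 31 + 30 + 31 + 30 + 31 + 31 + 30 + 31 + 30 + 31 + 31 + 28 + 31 + 30 + 31 + 30 + 31 + 31 + 30 + 31 + 30 + 31 + 31 + 28 + 31 + 30 + 31 + 30 + 31 + 31 + 30 + 31 + 30 + 31 + 31 + 29 + 31 + 30 + 31 + 30 + 31 + 31 + 30 + 31 + 30 + 31 + 31 + 26 = 1609.

1609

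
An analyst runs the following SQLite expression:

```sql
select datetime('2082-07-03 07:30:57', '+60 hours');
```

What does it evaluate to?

+60 hours from 2082-07-03 07:30:57 is 2082-07-05 19:30:57 (crosses midnight).

2082-07-05 19:30:57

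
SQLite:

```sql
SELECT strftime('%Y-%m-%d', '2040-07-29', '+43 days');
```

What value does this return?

2040-09-10

First apply '+43 days': 2040-07-29 → 2040-09-10.
`%Y-%m-%d` extracts the ISO date: 2040-09-10.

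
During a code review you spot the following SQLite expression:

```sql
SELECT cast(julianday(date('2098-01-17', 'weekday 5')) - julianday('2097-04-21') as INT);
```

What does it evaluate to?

271

`weekday 5` advances to the next Friday; 2098-01-17 is already a Friday, so it stays at 2098-01-17.
9 days remain in April 2097 after the 21st (30 − 21).
Full months from May 2097 through December 2097 contribute their day counts.
Then 17 days into January 2098.
Total: 9 + 31 + 30 + 31 + 31 + 30 + 31 + 30 + 31 + 17 = 271.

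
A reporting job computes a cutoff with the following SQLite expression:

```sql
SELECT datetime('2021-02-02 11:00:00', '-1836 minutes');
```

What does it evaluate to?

2021-02-01 04:24:00

1836 minutes = 30h 36m; -1836 minutes from 2021-02-02 11:00:00 is 2021-02-01 04:24:00 (crosses midnight).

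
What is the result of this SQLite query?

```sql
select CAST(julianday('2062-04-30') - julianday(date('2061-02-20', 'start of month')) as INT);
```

453

`start of month` rewinds 2061-02-20 to 2061-02-01.
27 days remain in February 2061 after the 1st (28 − 1).
Full months from March 2061 through March 2062 contribute their day counts.
Then 30 days into April 2062.
Total: 27 + 31 + 30 + 31 + 30 + 31 + 31 + 30 + 31 + 30 + 31 + 31 + 28 + 31 + 30 = 453.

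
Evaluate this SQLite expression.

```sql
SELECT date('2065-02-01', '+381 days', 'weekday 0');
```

2066-02-21

Applying '+381 days' to 2065-02-01: counting 381 days forward gives 2066-02-17.
`weekday 0` advances to the next Sunday; 2066-02-17 is a Wednesday, so it moves forward to 2066-02-21.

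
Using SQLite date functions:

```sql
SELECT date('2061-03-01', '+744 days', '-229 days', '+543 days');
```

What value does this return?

2064-01-23

Applying '+744 days' to 2061-03-01: counting 744 days forward gives 2063-03-15.
Applying '-229 days' to 2063-03-15: counting 229 days back gives 2062-07-29.
Applying '+543 days' to 2062-07-29: counting 543 days forward gives 2064-01-23.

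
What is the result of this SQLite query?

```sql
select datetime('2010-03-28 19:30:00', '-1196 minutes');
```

1196 minutes = 19h 56m; -1196 minutes from 2010-03-28 19:30:00 is 2010-03-27 23:34:00 (crosses midnight).

2010-03-27 23:34:00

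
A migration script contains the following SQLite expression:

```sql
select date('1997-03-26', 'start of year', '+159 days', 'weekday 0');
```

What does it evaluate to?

1997-06-15

`start of year` rewinds 1997-03-26 to 1997-01-01.
Applying '+159 days' to 1997-01-01: counting 159 days forward gives 1997-06-09.
`weekday 0` advances to the next Sunday; 1997-06-09 is a Monday, so it moves forward to 1997-06-15.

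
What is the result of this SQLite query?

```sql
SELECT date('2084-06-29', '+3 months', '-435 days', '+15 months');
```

2084-10-22

Adding +3 months to 2084-06-29 gives 2084-09-29.
Applying '-435 days' to 2084-09-29: counting 435 days back gives 2083-07-22.
Adding +15 months to 2083-07-22 gives 2084-10-22.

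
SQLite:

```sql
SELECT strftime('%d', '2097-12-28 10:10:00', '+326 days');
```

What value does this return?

First apply '+326 days': 2097-12-28 10:10:00 → 2098-11-19 10:10:00.
`%d` extracts the 2-digit day of month: 19.

19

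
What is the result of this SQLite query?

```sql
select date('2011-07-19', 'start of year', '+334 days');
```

2011-12-01

`start of year` rewinds 2011-07-19 to 2011-01-01.
Applying '+334 days' to 2011-01-01: counting 334 days forward gives 2011-12-01.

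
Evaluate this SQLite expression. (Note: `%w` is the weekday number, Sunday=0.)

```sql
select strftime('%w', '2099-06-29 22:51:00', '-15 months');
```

First apply '-15 months': 2099-06-29 22:51:00 → 2098-03-29 22:51:00.
2098-03-29 is a Saturday; with Sunday=0 that is 6.

6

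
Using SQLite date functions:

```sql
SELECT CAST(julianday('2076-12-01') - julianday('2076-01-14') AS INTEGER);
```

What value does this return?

17 days remain in January 2076 after the 14th (31 − 14).
Full months from February 2076 through November 2076 contribute their day counts.
Then 1 day into December 2076.
Total: 17 + 29 + 31 + 30 + 31 + 30 + 31 + 31 + 30 + 31 + 30 + 1 = 322.

322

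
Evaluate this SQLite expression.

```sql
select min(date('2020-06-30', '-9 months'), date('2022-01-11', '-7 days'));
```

2019-09-30

date('2020-06-30', '-9 months') → 2019-09-30.
date('2022-01-11', '-7 days') → 2022-01-04.
Earlier of the two is 2019-09-30.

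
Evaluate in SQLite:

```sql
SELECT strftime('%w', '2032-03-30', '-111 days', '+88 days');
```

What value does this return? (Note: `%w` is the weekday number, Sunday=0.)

0

First apply '-111 days', '+88 days': 2032-03-30 → 2032-03-07.
2032-03-07 is a Sunday; with Sunday=0 that is 0.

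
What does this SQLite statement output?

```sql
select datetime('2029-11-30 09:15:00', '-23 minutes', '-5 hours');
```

2029-11-30 03:52:00

-23 minutes from 2029-11-30 09:15:00 is 2029-11-30 08:52:00.
-5 hours from 2029-11-30 08:52:00 is 2029-11-30 03:52:00.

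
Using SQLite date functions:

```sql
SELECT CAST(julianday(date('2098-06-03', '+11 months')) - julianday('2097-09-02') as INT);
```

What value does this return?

608

Adding +11 months to 2098-06-03 gives 2099-05-03.
28 days remain in September 2097 after the 2nd (30 − 2).
Full months from October 2097 through April 2099 contribute their day counts.
Then 3 days into May 2099.
Total: 28 + 31 + 30 + 31 + 31 + 28 + 31 + 30 + 31 + 30 + 31 + 31 + 30 + 31 + 30 + 31 + 31 + 28 + 31 + 30 + 3 = 608.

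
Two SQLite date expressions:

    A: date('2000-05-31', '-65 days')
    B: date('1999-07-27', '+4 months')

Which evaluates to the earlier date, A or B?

A = 2000-03-27.
B = 1999-11-27.
B is earlier.

B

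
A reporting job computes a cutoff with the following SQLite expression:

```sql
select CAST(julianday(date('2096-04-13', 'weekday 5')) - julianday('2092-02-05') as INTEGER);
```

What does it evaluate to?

`weekday 5` advances to the next Friday; 2096-04-13 is already a Friday, so it stays at 2096-04-13.
24 days remain in February 2092 after the 5th (29 − 5).
Full months from March 2092 through March 2096 contribute their day counts.
Then 13 days into April 2096.
Total: 24 + 31 + 30 + 31 + 30 + 31 + 31 + 30 + 31 + 30 + 31 + 31 + 28 + 31 + 30 + 31 + 30 + 31 + 31 + 30 + 31 + 30 + 31 + 31 + 28 + 31 + 30 + 31 + 30 + 31 + 31 + 30 + 31 + 30 + 31 + 31 + 28 + 31 + 30 + 31 + 30 + 31 + 31 + 30 + 31 + 30 + 31 + 31 + 29 + 31 + 13 = 1529.

1529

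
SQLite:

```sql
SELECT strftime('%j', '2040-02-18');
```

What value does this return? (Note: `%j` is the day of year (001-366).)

049

Day-of-year for 2040-02-18: days since 2040-01-01 inclusive = 49, zero-padded to 049.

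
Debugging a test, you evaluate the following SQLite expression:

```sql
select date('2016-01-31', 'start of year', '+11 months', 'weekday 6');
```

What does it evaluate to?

2016-12-03

`start of year` rewinds 2016-01-31 to 2016-01-01.
Adding +11 months to 2016-01-01 gives 2016-12-01.
`weekday 6` advances to the next Saturday; 2016-12-01 is a Thursday, so it moves forward to 2016-12-03.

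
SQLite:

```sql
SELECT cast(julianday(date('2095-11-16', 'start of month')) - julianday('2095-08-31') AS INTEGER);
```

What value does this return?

`start of month` rewinds 2095-11-16 to 2095-11-01.
0 days remain in August 2095 after the 31st (31 − 31).
September 2095: 30 days.
October 2095: 31 days.
Then 1 day into November 2095.
Total: 0 + 30 + 31 + 1 = 62.

62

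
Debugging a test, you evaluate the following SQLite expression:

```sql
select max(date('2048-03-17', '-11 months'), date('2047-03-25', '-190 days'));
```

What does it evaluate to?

date('2048-03-17', '-11 months') → 2047-04-17.
date('2047-03-25', '-190 days') → 2046-09-16.
Later of the two is 2047-04-17.

2047-04-17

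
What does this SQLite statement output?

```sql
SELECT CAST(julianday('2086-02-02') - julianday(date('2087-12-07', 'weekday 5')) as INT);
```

-678

`weekday 5` advances to the next Friday; 2087-12-07 is a Sunday, so it moves forward to 2087-12-12.
26 days remain in February 2086 after the 2nd (28 − 2).
Full months from March 2086 through November 2087 contribute their day counts.
Then 12 days into December 2087.
Total: 26 + 31 + 30 + 31 + 30 + 31 + 31 + 30 + 31 + 30 + 31 + 31 + 28 + 31 + 30 + 31 + 30 + 31 + 31 + 30 + 31 + 30 + 12 = 678.
The subtraction is earlier − later, so the result is −678 → -678.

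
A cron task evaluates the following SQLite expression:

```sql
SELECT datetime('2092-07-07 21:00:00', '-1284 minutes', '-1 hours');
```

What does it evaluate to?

2092-07-06 22:36:00

1284 minutes = 21h 24m; -1284 minutes from 2092-07-07 21:00:00 is 2092-07-06 23:36:00 (crosses midnight).
-1 hours from 2092-07-06 23:36:00 is 2092-07-06 22:36:00.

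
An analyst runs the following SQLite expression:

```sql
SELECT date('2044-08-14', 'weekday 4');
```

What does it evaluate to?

`weekday 4` advances to the next Thursday; 2044-08-14 is a Sunday, so it moves forward to 2044-08-18.

2044-08-18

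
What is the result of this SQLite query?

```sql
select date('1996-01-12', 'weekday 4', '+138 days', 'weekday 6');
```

1996-06-08

`weekday 4` advances to the next Thursday; 1996-01-12 is a Friday, so it moves forward to 1996-01-18.
Applying '+138 days' to 1996-01-18: counting 138 days forward gives 1996-06-04.
`weekday 6` advances to the next Saturday; 1996-06-04 is a Tuesday, so it moves forward to 1996-06-08.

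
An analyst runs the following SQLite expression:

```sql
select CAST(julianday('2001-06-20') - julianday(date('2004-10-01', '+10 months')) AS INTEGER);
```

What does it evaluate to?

-1503

Adding +10 months to 2004-10-01 gives 2005-08-01.
10 days remain in June 2001 after the 20th (30 − 20).
Full months from July 2001 through July 2005 contribute their day counts.
Then 1 day into August 2005.
Total: 10 + 31 + 31 + 30 + 31 + 30 + 31 + 31 + 28 + 31 + 30 + 31 + 30 + 31 + 31 + 30 + 31 + 30 + 31 + 31 + 28 + 31 + 30 + 31 + 30 + 31 + 31 + 30 + 31 + 30 + 31 + 31 + 29 + 31 + 30 + 31 + 30 + 31 + 31 + 30 + 31 + 30 + 31 + 31 + 28 + 31 + 30 + 31 + 30 + 31 + 1 = 1503.
The subtraction is earlier − later, so the result is −1503 → -1503.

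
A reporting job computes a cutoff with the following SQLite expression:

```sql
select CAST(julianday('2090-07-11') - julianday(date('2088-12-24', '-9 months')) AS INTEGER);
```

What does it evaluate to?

839

Adding -9 months to 2088-12-24 gives 2088-03-24.
7 days remain in March 2088 after the 24th (31 − 24).
Full months from April 2088 through June 2090 contribute their day counts.
Then 11 days into July 2090.
Total: 7 + 30 + 31 + 30 + 31 + 31 + 30 + 31 + 30 + 31 + 31 + 28 + 31 + 30 + 31 + 30 + 31 + 31 + 30 + 31 + 30 + 31 + 31 + 28 + 31 + 30 + 31 + 30 + 11 = 839.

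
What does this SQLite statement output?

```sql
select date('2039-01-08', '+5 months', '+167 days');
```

2039-11-22

Adding +5 months to 2039-01-08 gives 2039-06-08.
Applying '+167 days' to 2039-06-08: counting 167 days forward gives 2039-11-22.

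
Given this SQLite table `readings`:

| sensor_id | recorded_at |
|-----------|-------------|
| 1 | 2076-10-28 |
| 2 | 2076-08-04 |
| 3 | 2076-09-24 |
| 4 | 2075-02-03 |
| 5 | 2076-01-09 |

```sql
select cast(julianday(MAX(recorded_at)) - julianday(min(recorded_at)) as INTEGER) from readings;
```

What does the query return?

633

MIN = 2075-02-03, MAX = 2076-10-28.
25 days remain in February 2075 after the 3rd (28 − 3).
Full months from March 2075 through September 2076 contribute their day counts.
Then 28 days into October 2076.
Total: 25 + 31 + 30 + 31 + 30 + 31 + 31 + 30 + 31 + 30 + 31 + 31 + 29 + 31 + 30 + 31 + 30 + 31 + 31 + 30 + 28 = 633.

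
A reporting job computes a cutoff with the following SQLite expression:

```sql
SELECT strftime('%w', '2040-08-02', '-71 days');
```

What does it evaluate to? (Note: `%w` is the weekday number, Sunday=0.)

First apply '-71 days': 2040-08-02 → 2040-05-23.
2040-05-23 is a Wednesday; with Sunday=0 that is 3.

3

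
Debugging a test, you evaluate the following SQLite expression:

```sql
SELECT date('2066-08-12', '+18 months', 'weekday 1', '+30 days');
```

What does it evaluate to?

Adding +18 months to 2066-08-12 gives 2068-02-12.
`weekday 1` advances to the next Monday; 2068-02-12 is a Sunday, so it moves forward to 2068-02-13.
February 2068 has 29 days; 16 remain after the 13th, so 17 days reach 2068-03-01.
Advancing 13 more days within March lands on 2068-03-14.

2068-03-14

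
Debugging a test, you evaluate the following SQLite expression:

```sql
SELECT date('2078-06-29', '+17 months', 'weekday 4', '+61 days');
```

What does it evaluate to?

2080-01-30

Adding +17 months to 2078-06-29 gives 2079-11-29.
`weekday 4` advances to the next Thursday; 2079-11-29 is a Wednesday, so it moves forward to 2079-11-30.
Applying '+61 days' to 2079-11-30: counting 61 days forward gives 2080-01-30.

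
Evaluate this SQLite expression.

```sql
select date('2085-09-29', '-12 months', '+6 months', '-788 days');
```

2083-01-31

Adding -12 months to 2085-09-29 gives 2084-09-29.
Adding +6 months to 2084-09-29 gives 2085-03-29.
Applying '-788 days' to 2085-03-29: counting 788 days back gives 2083-01-31.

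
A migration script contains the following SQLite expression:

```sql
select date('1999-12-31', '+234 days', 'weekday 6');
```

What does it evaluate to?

Applying '+234 days' to 1999-12-31: counting 234 days forward gives 2000-08-21.
`weekday 6` advances to the next Saturday; 2000-08-21 is a Monday, so it moves forward to 2000-08-26.

2000-08-26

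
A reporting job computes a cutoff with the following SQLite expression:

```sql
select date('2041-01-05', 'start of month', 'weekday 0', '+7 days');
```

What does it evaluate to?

`start of month` rewinds 2041-01-05 to 2041-01-01.
`weekday 0` advances to the next Sunday; 2041-01-01 is a Tuesday, so it moves forward to 2041-01-06.
Advancing 7 more days within January lands on 2041-01-13.

2041-01-13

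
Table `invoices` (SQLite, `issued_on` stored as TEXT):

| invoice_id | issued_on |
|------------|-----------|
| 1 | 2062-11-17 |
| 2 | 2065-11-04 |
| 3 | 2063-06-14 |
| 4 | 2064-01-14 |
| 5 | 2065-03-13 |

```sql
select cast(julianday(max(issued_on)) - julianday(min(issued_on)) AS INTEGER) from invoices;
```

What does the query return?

1083

MIN = 2062-11-17, MAX = 2065-11-04.
13 days remain in November 2062 after the 17th (30 − 17).
Full months from December 2062 through October 2065 contribute their day counts.
Then 4 days into November 2065.
Total: 13 + 31 + 31 + 28 + 31 + 30 + 31 + 30 + 31 + 31 + 30 + 31 + 30 + 31 + 31 + 29 + 31 + 30 + 31 + 30 + 31 + 31 + 30 + 31 + 30 + 31 + 31 + 28 + 31 + 30 + 31 + 30 + 31 + 31 + 30 + 31 + 4 = 1083.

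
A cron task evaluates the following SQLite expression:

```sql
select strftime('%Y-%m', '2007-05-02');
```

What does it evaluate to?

2007-05

`%Y-%m` extracts the year-month: 2007-05.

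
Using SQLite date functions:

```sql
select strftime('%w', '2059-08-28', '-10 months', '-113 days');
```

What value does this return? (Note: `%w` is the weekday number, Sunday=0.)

First apply '-10 months', '-113 days': 2059-08-28 → 2058-07-07.
2058-07-07 is a Sunday; with Sunday=0 that is 0.

0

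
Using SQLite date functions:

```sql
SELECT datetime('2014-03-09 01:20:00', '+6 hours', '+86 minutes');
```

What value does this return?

+6 hours from 2014-03-09 01:20:00 is 2014-03-09 07:20:00.
86 minutes = 1h 26m; +86 minutes from 2014-03-09 07:20:00 is 2014-03-09 08:46:00.

2014-03-09 08:46:00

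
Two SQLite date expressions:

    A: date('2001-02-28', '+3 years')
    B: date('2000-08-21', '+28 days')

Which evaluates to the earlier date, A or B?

A = 2004-02-28.
B = 2000-09-18.
B is earlier.

B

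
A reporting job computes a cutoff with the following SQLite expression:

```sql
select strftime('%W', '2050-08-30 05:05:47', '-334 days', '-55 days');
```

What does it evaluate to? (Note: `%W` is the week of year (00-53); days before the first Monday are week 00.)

First apply '-334 days', '-55 days': 2050-08-30 05:05:47 → 2049-08-06 05:05:47.
2049-08-06 is a Friday. SQLite's %W counts Mondays since the year started; the result is 31.

31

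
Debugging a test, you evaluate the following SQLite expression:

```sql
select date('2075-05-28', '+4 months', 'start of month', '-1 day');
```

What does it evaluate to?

Adding +4 months to 2075-05-28 gives 2075-09-28.
`start of month` rewinds 2075-09-28 to 2075-09-01.
Going back 1 day from 2075-09-01 reaches 2075-08-31 (last day of August, 31 days).

2075-08-31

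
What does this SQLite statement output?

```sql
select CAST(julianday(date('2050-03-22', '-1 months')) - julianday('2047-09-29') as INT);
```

877

Adding -1 month to 2050-03-22 gives 2050-02-22.
1 day remains in September 2047 after the 29th (30 − 29).
Full months from October 2047 through January 2050 contribute their day counts.
Then 22 days into February 2050.
Total: 1 + 31 + 30 + 31 + 31 + 29 + 31 + 30 + 31 + 30 + 31 + 31 + 30 + 31 + 30 + 31 + 31 + 28 + 31 + 30 + 31 + 30 + 31 + 31 + 30 + 31 + 30 + 31 + 31 + 22 = 877.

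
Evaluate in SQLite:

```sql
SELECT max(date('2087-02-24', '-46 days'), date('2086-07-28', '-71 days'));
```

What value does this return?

2087-01-09

date('2087-02-24', '-46 days') → 2087-01-09.
date('2086-07-28', '-71 days') → 2086-05-18.
Later of the two is 2087-01-09.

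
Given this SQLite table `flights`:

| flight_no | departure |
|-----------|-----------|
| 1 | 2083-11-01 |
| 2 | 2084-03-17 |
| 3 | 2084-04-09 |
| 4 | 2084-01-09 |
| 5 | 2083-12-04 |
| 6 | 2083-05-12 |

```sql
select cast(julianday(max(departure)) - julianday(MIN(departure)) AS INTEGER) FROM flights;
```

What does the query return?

MIN = 2083-05-12, MAX = 2084-04-09.
19 days remain in May 2083 after the 12th (31 − 12).
Full months from June 2083 through March 2084 contribute their day counts.
Then 9 days into April 2084.
Total: 19 + 30 + 31 + 31 + 30 + 31 + 30 + 31 + 31 + 29 + 31 + 9 = 333.

333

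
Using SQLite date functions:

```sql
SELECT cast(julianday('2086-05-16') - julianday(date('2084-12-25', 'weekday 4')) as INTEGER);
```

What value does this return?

504

`weekday 4` advances to the next Thursday; 2084-12-25 is a Monday, so it moves forward to 2084-12-28.
3 days remain in December 2084 after the 28th (31 − 28).
Full months from January 2085 through April 2086 contribute their day counts.
Then 16 days into May 2086.
Total: 3 + 31 + 28 + 31 + 30 + 31 + 30 + 31 + 31 + 30 + 31 + 30 + 31 + 31 + 28 + 31 + 30 + 16 = 504.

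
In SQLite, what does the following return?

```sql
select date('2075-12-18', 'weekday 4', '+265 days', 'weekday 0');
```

2076-09-13

`weekday 4` advances to the next Thursday; 2075-12-18 is a Wednesday, so it moves forward to 2075-12-19.
Applying '+265 days' to 2075-12-19: counting 265 days forward gives 2076-09-09.
`weekday 0` advances to the next Sunday; 2076-09-09 is a Wednesday, so it moves forward to 2076-09-13.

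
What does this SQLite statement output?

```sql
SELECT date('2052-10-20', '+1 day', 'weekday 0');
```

2052-10-27

Advancing 1 more day within October lands on 2052-10-21.
`weekday 0` advances to the next Sunday; 2052-10-21 is a Monday, so it moves forward to 2052-10-27.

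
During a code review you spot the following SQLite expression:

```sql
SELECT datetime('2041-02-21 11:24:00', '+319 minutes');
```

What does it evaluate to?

319 minutes = 5h 19m; +319 minutes from 2041-02-21 11:24:00 is 2041-02-21 16:43:00.

2041-02-21 16:43:00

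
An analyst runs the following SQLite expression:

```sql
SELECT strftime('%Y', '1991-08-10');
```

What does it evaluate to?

1991

`%Y` extracts the 4-digit year: 1991.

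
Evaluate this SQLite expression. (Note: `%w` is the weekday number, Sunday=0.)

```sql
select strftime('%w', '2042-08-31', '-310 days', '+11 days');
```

First apply '-310 days', '+11 days': 2042-08-31 → 2041-11-05.
2041-11-05 is a Tuesday; with Sunday=0 that is 2.

2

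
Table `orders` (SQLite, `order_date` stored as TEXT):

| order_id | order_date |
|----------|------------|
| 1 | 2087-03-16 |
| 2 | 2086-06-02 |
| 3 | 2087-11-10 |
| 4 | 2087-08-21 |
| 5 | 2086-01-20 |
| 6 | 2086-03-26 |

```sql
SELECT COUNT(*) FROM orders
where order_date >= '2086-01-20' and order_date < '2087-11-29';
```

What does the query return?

6

Rows in [2086-01-20, 2087-11-29): 2087-03-16, 2086-06-02, 2087-11-10, 2087-08-21, 2086-01-20, 2086-03-26 → 6 rows.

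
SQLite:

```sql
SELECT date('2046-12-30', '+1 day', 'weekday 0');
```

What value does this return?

2047-01-06

Advancing 1 more day within December lands on 2046-12-31.
`weekday 0` advances to the next Sunday; 2046-12-31 is a Monday, so it moves forward to 2047-01-06.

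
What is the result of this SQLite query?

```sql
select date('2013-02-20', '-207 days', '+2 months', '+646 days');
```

2014-07-06

Applying '-207 days' to 2013-02-20: counting 207 days back gives 2012-07-28.
Adding +2 months to 2012-07-28 gives 2012-09-28.
Applying '+646 days' to 2012-09-28: counting 646 days forward gives 2014-07-06.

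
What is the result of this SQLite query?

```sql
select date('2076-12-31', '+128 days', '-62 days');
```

2077-03-07

Applying '+128 days' to 2076-12-31: counting 128 days forward gives 2077-05-08.
Applying '-62 days' to 2077-05-08: counting 62 days back gives 2077-03-07.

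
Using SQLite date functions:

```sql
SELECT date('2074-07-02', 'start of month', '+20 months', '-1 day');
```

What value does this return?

`start of month` rewinds 2074-07-02 to 2074-07-01.
Adding +20 months to 2074-07-01 gives 2076-03-01.
Going back 1 day from 2076-03-01 reaches 2076-02-29 (last day of February, 29 days).

2076-02-29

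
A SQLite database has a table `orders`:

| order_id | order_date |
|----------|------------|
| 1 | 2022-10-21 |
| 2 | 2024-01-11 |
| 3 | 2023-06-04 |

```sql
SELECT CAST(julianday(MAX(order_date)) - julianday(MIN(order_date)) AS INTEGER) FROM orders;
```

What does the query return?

447

MIN = 2022-10-21, MAX = 2024-01-11.
10 days remain in October 2022 after the 21st (31 − 21).
Full months from November 2022 through December 2023 contribute their day counts.
Then 11 days into January 2024.
Total: 10 + 30 + 31 + 31 + 28 + 31 + 30 + 31 + 30 + 31 + 31 + 30 + 31 + 30 + 31 + 11 = 447.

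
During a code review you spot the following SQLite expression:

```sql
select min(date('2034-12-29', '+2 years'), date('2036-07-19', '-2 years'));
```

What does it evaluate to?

2034-07-19

date('2034-12-29', '+2 years') → 2036-12-29.
date('2036-07-19', '-2 years') → 2034-07-19.
Earlier of the two is 2034-07-19.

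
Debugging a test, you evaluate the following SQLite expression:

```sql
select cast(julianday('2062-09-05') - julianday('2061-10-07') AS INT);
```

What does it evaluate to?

24 days remain in October 2061 after the 7th (31 − 7).
Full months from November 2061 through August 2062 contribute their day counts.
Then 5 days into September 2062.
Total: 24 + 30 + 31 + 31 + 28 + 31 + 30 + 31 + 30 + 31 + 31 + 5 = 333.

333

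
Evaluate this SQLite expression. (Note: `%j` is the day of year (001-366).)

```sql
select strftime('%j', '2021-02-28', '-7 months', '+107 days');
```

First apply '-7 months', '+107 days': 2021-02-28 → 2020-11-12.
Day-of-year for 2020-11-12: days since 2020-01-01 inclusive = 317, zero-padded to 317.

317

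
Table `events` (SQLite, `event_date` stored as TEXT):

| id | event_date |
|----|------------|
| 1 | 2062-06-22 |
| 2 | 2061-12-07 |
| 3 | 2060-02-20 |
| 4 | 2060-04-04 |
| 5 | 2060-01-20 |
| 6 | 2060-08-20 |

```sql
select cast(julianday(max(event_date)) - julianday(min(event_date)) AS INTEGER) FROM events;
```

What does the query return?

884

MIN = 2060-01-20, MAX = 2062-06-22.
11 days remain in January 2060 after the 20th (31 − 20).
Full months from February 2060 through May 2062 contribute their day counts.
Then 22 days into June 2062.
Total: 11 + 29 + 31 + 30 + 31 + 30 + 31 + 31 + 30 + 31 + 30 + 31 + 31 + 28 + 31 + 30 + 31 + 30 + 31 + 31 + 30 + 31 + 30 + 31 + 31 + 28 + 31 + 30 + 31 + 22 = 884.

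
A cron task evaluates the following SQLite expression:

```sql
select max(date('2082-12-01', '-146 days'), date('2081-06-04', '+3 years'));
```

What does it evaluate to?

date('2082-12-01', '-146 days') → 2082-07-08.
date('2081-06-04', '+3 years') → 2084-06-04.
Later of the two is 2084-06-04.

2084-06-04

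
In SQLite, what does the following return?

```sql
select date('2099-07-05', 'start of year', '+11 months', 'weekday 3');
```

`start of year` rewinds 2099-07-05 to 2099-01-01.
Adding +11 months to 2099-01-01 gives 2099-12-01.
`weekday 3` advances to the next Wednesday; 2099-12-01 is a Tuesday, so it moves forward to 2099-12-02.

2099-12-02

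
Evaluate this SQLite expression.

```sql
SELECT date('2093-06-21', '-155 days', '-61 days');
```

2092-11-17

Applying '-155 days' to 2093-06-21: counting 155 days back gives 2093-01-17.
Applying '-61 days' to 2093-01-17: counting 61 days back gives 2092-11-17.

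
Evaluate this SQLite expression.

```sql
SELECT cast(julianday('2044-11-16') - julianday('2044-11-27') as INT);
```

Both dates are in November 2044: 27 − 16 = 11.
The subtraction is earlier − later, so the result is −11 → -11.

-11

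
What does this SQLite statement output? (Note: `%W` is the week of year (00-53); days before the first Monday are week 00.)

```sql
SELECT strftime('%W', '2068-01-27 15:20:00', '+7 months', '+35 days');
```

First apply '+7 months', '+35 days': 2068-01-27 15:20:00 → 2068-10-01 15:20:00.
2068-10-01 is a Monday. SQLite's %W counts Mondays since the year started; the result is 40.

40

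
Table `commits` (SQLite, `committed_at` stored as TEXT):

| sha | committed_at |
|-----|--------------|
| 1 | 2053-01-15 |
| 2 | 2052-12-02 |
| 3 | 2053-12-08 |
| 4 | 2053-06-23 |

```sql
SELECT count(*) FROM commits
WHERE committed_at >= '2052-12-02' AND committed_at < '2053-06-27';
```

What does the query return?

Rows in [2052-12-02, 2053-06-27): 2053-01-15, 2052-12-02, 2053-06-23 → 3 rows.

3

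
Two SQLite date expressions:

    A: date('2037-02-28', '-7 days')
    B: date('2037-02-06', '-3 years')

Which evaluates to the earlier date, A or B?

A = 2037-02-21.
B = 2034-02-06.
B is earlier.

B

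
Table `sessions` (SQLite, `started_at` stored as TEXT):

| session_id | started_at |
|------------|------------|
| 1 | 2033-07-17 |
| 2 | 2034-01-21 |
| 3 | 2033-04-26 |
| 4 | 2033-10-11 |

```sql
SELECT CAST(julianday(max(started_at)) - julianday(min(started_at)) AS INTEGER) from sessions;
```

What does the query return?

MIN = 2033-04-26, MAX = 2034-01-21.
4 days remain in April 2033 after the 26th (30 − 26).
Full months from May 2033 through December 2033 contribute their day counts.
Then 21 days into January 2034.
Total: 4 + 31 + 30 + 31 + 31 + 30 + 31 + 30 + 31 + 21 = 270.

270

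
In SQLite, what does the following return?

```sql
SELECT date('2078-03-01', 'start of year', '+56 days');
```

2078-02-26

`start of year` rewinds 2078-03-01 to 2078-01-01.
Applying '+56 days' to 2078-01-01: counting 56 days forward gives 2078-02-26.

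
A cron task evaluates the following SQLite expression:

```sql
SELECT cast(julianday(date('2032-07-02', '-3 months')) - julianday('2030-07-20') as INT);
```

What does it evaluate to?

622

Adding -3 months to 2032-07-02 gives 2032-04-02.
11 days remain in July 2030 after the 20th (31 − 20).
Full months from August 2030 through March 2032 contribute their day counts.
Then 2 days into April 2032.
Total: 11 + 31 + 30 + 31 + 30 + 31 + 31 + 28 + 31 + 30 + 31 + 30 + 31 + 31 + 30 + 31 + 30 + 31 + 31 + 29 + 31 + 2 = 622.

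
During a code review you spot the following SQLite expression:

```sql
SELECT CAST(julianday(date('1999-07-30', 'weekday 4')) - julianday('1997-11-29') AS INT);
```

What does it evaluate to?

614

`weekday 4` advances to the next Thursday; 1999-07-30 is a Friday, so it moves forward to 1999-08-05.
1 day remains in November 1997 after the 29th (30 − 29).
Full months from December 1997 through July 1999 contribute their day counts.
Then 5 days into August 1999.
Total: 1 + 31 + 31 + 28 + 31 + 30 + 31 + 30 + 31 + 31 + 30 + 31 + 30 + 31 + 31 + 28 + 31 + 30 + 31 + 30 + 31 + 5 = 614.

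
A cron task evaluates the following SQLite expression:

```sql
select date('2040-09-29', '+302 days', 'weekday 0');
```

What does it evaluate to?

2041-07-28

Applying '+302 days' to 2040-09-29: counting 302 days forward gives 2041-07-28.
`weekday 0` advances to the next Sunday; 2041-07-28 is already a Sunday, so it stays at 2041-07-28.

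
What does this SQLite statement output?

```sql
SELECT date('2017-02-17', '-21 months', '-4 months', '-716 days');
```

2013-01-31

Adding -21 months to 2017-02-17 gives 2015-05-17.
Adding -4 months to 2015-05-17 gives 2015-01-17.
Applying '-716 days' to 2015-01-17: counting 716 days back gives 2013-01-31.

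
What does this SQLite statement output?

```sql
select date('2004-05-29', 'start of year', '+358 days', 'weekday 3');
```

`start of year` rewinds 2004-05-29 to 2004-01-01.
Applying '+358 days' to 2004-01-01: counting 358 days forward gives 2004-12-24.
`weekday 3` advances to the next Wednesday; 2004-12-24 is a Friday, so it moves forward to 2004-12-29.

2004-12-29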